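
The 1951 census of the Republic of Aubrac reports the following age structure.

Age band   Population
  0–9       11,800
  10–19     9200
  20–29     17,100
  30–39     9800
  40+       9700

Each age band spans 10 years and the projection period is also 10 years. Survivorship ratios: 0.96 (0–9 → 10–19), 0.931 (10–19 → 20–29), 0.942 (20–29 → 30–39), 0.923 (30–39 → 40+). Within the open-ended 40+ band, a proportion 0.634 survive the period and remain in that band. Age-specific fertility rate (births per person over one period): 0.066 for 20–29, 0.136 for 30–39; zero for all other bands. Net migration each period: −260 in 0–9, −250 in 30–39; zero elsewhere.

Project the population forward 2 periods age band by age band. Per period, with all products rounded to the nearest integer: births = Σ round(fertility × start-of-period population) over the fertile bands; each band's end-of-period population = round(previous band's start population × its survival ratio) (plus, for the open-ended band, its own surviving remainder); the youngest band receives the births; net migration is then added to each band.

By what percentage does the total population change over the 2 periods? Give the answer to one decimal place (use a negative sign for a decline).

Numbering the bands 1..5 from youngest to oldest:
After projecting period 1:
Births: 17100 × 0.066 = 1129 ; 9800 × 0.136 = 1333 → 2462
Band 2: 11800 × 0.96 = 11328
Band 3: 9200 × 0.931 = 8565
Band 4: 17100 × 0.942 = 16108
Band 5: 9800 × 0.923 + 9700 × 0.634 = 9045 + 6150 = 15195
Net migration: Band 1 − 260 → 2202; Band 4 − 250 → 15858
End of period: [2202, 11328, 8565, 15858, 15195]
After projecting period 2:
Births: 8565 × 0.066 = 565 ; 15858 × 0.136 = 2157 → 2722
Band 2: 2202 × 0.96 = 2114
Band 3: 11328 × 0.931 = 10546
Band 4: 8565 × 0.942 = 8068
Band 5: 15858 × 0.923 + 15195 × 0.634 = 14637 + 9634 = 24271
Net migration: Band 1 − 260 → 2462; Band 4 − 250 → 7818
End of period: [2462, 2114, 10546, 7818, 24271]
Total: 57600 → 47211; change = -10389; percentage change = -18.0%

-18.0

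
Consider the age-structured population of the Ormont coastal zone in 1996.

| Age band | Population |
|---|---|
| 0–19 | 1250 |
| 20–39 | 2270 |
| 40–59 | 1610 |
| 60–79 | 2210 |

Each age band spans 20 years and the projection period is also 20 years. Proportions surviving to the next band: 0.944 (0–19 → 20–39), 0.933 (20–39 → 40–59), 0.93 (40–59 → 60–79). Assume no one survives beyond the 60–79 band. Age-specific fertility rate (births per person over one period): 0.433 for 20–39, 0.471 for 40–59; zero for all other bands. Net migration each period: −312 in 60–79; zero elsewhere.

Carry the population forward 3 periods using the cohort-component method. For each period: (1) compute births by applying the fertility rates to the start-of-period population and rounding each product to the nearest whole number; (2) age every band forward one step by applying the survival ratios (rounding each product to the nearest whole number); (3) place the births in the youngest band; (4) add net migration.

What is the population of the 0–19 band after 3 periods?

[period 1]
Births: 2270 × 0.433 = 983  |  1610 × 0.471 = 758 — total 1741
20–39: 1250 × 0.944 = 1180
40–59: 2270 × 0.933 = 2118
60–79: 1610 × 0.93 = 1497
Net migration: 60–79 − 312 → 1185
End of period: [1741, 1180, 2118, 1185]
[period 2]
Births: 1180 × 0.433 = 511  |  2118 × 0.471 = 998 — total 1509
20–39: 1741 × 0.944 = 1644
40–59: 1180 × 0.933 = 1101
60–79: 2118 × 0.93 = 1970
Net migration: 60–79 − 312 → 1658
End of period: [1509, 1644, 1101, 1658]
[period 3]
Births: 1644 × 0.433 = 712  |  1101 × 0.471 = 519 — total 1231
20–39: 1509 × 0.944 = 1424
40–59: 1644 × 0.933 = 1534
60–79: 1101 × 0.93 = 1024
Net migration: 60–79 − 312 → 712
End of period: [1231, 1424, 1534, 712]

1231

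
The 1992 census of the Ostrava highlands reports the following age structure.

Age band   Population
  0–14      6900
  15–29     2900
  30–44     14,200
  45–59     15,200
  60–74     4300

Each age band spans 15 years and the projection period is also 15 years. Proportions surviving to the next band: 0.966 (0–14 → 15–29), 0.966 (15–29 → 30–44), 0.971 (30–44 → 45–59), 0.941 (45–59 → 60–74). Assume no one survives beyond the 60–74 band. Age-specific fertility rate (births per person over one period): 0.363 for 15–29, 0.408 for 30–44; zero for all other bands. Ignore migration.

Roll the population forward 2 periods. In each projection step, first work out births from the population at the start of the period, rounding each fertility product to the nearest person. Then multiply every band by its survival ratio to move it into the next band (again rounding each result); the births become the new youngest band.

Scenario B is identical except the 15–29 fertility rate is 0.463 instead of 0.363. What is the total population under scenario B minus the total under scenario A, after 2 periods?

947

Period 1.
Births: 2900 * 0.363 = 1053  |  14200 * 0.408 = 5794 ⇒ total 6847
15–29: 6900 * 0.966 = 6665
30–44: 2900 * 0.966 = 2801
45–59: 14200 * 0.971 = 13788
60–74: 15200 * 0.941 = 14303
End of period: [6847, 6665, 2801, 13788, 14303]
Period 2.
Births: 6665 * 0.363 = 2419  |  2801 * 0.408 = 1143 ⇒ total 3562
15–29: 6847 * 0.966 = 6614
30–44: 6665 * 0.966 = 6438
45–59: 2801 * 0.971 = 2720
60–74: 13788 * 0.941 = 12975
End of period: [3562, 6614, 6438, 2720, 12975]
Scenario A total after 2 periods: 32309
Scenario B projection —
Period 1.
Births: 2900 * 0.463 = 1343  |  14200 * 0.408 = 5794 ⇒ total 7137
15–29: 6900 * 0.966 = 6665
30–44: 2900 * 0.966 = 2801
45–59: 14200 * 0.971 = 13788
60–74: 15200 * 0.941 = 14303
End of period: [7137, 6665, 2801, 13788, 14303]
Period 2.
Births: 6665 * 0.463 = 3086  |  2801 * 0.408 = 1143 ⇒ total 4229
15–29: 7137 * 0.966 = 6894
30–44: 6665 * 0.966 = 6438
45–59: 2801 * 0.971 = 2720
60–74: 13788 * 0.941 = 12975
End of period: [4229, 6894, 6438, 2720, 12975]
Scenario B total after 2 periods: 33256
Difference B − A = 33256 − 32309 = 947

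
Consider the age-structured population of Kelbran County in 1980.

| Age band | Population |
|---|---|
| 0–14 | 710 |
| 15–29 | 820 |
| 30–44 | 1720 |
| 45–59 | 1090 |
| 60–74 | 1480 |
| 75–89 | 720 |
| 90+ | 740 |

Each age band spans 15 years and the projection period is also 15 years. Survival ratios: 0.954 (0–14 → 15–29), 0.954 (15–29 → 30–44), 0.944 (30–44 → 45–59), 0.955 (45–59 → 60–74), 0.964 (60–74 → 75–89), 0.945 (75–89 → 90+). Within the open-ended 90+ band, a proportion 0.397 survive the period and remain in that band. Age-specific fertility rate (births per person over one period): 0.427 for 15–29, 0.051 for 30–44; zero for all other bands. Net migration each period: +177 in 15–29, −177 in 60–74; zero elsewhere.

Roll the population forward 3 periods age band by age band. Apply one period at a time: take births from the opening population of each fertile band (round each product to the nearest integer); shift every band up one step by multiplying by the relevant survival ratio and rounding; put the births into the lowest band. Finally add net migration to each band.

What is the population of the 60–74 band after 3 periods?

528

After projecting period 1:
Births: 820 × 0.427 = 350 ; 1720 × 0.051 = 88 — total 438
15–29: 710 × 0.954 = 677
30–44: 820 × 0.954 = 782
45–59: 1720 × 0.944 = 1624
60–74: 1090 × 0.955 = 1041
75–89: 1480 × 0.964 = 1427
90+: 720 × 0.945 + 740 × 0.397 = 680 + 294 = 974
Net migration: 15–29 + 177 → 854; 60–74 − 177 → 864
Population now: 0–14=438, 15–29=854, 30–44=782, 45–59=1624, 60–74=864, 75–89=1427, 90+=974
After projecting period 2:
Births: 854 × 0.427 = 365 ; 782 × 0.051 = 40 — total 405
15–29: 438 × 0.954 = 418
30–44: 854 × 0.954 = 815
45–59: 782 × 0.944 = 738
60–74: 1624 × 0.955 = 1551
75–89: 864 × 0.964 = 833
90+: 1427 × 0.945 + 974 × 0.397 = 1349 + 387 = 1736
Net migration: 15–29 + 177 → 595; 60–74 − 177 → 1374
Population now: 0–14=405, 15–29=595, 30–44=815, 45–59=738, 60–74=1374, 75–89=833, 90+=1736
After projecting period 3:
Births: 595 × 0.427 = 254 ; 815 × 0.051 = 42 — total 296
15–29: 405 × 0.954 = 386
30–44: 595 × 0.954 = 568
45–59: 815 × 0.944 = 769
60–74: 738 × 0.955 = 705
75–89: 1374 × 0.964 = 1325
90+: 833 × 0.945 + 1736 × 0.397 = 787 + 689 = 1476
Net migration: 15–29 + 177 → 563; 60–74 − 177 → 528
Population now: 0–14=296, 15–29=563, 30–44=568, 45–59=769, 60–74=528, 75–89=1325, 90+=1476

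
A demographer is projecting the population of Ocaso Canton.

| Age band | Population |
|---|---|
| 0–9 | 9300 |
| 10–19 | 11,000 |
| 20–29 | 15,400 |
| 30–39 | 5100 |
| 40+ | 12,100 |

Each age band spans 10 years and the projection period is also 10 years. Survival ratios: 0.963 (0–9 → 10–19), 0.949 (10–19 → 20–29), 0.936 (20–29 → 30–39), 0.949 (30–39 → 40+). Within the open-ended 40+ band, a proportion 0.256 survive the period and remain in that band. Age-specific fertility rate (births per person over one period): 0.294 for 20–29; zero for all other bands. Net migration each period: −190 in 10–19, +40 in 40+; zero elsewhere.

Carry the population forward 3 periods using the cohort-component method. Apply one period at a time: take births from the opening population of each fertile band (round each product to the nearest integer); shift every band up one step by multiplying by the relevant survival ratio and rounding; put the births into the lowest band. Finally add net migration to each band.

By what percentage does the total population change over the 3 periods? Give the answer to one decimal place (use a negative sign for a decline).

-42.7

Call the bands 1 to 5, youngest first.
Period 1:
Births: 15400 × 0.294 = 4528
Band 2: 9300 × 0.963 = 8956
Band 3: 11000 × 0.949 = 10439
Band 4: 15400 × 0.936 = 14414
Band 5: 5100 × 0.949 + 12100 × 0.256 = 4840 + 3098 = 7938
Net migration: Band 2 − 190 → 8766; Band 5 + 40 → 7978
Giving 4528 / 8766 / 10439 / 14414 / 7978.
Period 2:
Births: 10439 × 0.294 = 3069
Band 2: 4528 × 0.963 = 4360
Band 3: 8766 × 0.949 = 8319
Band 4: 10439 × 0.936 = 9771
Band 5: 14414 × 0.949 + 7978 × 0.256 = 13679 + 2042 = 15721
Net migration: Band 2 − 190 → 4170; Band 5 + 40 → 15761
Giving 3069 / 4170 / 8319 / 9771 / 15761.
Period 3:
Births: 8319 × 0.294 = 2446
Band 2: 3069 × 0.963 = 2955
Band 3: 4170 × 0.949 = 3957
Band 4: 8319 × 0.936 = 7787
Band 5: 9771 × 0.949 + 15761 × 0.256 = 9273 + 4035 = 13308
Net migration: Band 2 − 190 → 2765; Band 5 + 40 → 13348
Giving 2446 / 2765 / 3957 / 7787 / 13348.
Total: 52900 → 30303; change = -22597; percentage change = -42.7%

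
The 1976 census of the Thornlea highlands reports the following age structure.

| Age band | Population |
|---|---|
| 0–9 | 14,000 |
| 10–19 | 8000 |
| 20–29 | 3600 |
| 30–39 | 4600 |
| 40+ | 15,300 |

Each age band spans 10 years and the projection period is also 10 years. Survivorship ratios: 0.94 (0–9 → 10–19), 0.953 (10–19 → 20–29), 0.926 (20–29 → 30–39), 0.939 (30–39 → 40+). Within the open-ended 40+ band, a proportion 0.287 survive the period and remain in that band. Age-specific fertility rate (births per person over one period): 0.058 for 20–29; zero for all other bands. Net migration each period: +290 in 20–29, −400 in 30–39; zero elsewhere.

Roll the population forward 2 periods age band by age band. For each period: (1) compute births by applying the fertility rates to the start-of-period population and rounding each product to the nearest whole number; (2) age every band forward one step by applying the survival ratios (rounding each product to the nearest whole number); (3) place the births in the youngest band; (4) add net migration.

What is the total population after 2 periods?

25669

Numbering the bands 1..5 from youngest to oldest:
[period 1]
Births: 3600 × 0.058 = 209
Band 2: 14000 × 0.94 = 13160
Band 3: 8000 × 0.953 = 7624
Band 4: 3600 × 0.926 = 3334
Band 5: 4600 × 0.939 + 15300 × 0.287 = 4319 + 4391 = 8710
Net migration: Band 3 + 290 → 7914; Band 4 − 400 → 2934
→ [209, 13160, 7914, 2934, 8710]
[period 2]
Births: 7914 × 0.058 = 459
Band 2: 209 × 0.94 = 196
Band 3: 13160 × 0.953 = 12541
Band 4: 7914 × 0.926 = 7328
Band 5: 2934 × 0.939 + 8710 × 0.287 = 2755 + 2500 = 5255
Net migration: Band 3 + 290 → 12831; Band 4 − 400 → 6928
→ [459, 196, 12831, 6928, 5255]
Total after period 2: 459 + 196 + 12831 + 6928 + 5255 = 25669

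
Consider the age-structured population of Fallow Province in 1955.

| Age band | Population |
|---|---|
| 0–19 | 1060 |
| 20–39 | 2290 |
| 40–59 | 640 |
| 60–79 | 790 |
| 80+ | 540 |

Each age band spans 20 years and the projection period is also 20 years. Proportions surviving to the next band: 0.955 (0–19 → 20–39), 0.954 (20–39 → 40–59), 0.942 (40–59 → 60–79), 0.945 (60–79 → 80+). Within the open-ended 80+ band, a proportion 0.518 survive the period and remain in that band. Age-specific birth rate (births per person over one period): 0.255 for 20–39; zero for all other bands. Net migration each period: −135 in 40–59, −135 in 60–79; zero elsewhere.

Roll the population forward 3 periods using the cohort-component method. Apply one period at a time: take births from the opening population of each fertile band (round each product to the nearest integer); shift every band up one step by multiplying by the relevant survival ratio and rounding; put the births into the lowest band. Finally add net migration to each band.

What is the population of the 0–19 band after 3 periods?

142

[period 1]
Births: 2290 × 0.255 = 584
20–39: 1060 × 0.955 = 1012
40–59: 2290 × 0.954 = 2185
60–79: 640 × 0.942 = 603
80+: 790 × 0.945 + 540 × 0.518 = 747 + 280 = 1027
Net migration: 40–59 − 135 → 2050; 60–79 − 135 → 468
→ [584, 1012, 2050, 468, 1027]
[period 2]
Births: 1012 × 0.255 = 258
20–39: 584 × 0.955 = 558
40–59: 1012 × 0.954 = 965
60–79: 2050 × 0.942 = 1931
80+: 468 × 0.945 + 1027 × 0.518 = 442 + 532 = 974
Net migration: 40–59 − 135 → 830; 60–79 − 135 → 1796
→ [258, 558, 830, 1796, 974]
[period 3]
Births: 558 × 0.255 = 142
20–39: 258 × 0.955 = 246
40–59: 558 × 0.954 = 532
60–79: 830 × 0.942 = 782
80+: 1796 × 0.945 + 974 × 0.518 = 1697 + 505 = 2202
Net migration: 40–59 − 135 → 397; 60–79 − 135 → 647
→ [142, 246, 397, 647, 2202]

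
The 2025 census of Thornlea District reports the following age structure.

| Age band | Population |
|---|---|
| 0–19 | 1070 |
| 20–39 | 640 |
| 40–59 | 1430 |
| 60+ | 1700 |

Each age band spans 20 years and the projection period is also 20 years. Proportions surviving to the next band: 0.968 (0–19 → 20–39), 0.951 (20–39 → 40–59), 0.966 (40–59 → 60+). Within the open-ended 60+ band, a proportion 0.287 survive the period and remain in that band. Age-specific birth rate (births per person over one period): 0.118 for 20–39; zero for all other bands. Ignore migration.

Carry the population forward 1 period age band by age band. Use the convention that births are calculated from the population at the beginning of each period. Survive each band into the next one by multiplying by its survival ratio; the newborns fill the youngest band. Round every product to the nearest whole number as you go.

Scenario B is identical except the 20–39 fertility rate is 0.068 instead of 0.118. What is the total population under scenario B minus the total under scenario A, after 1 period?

Period 1:
Births: 640 × 0.118 = 76
20–39: 1070 × 0.968 = 1036
40–59: 640 × 0.951 = 609
60+: 1430 × 0.966 + 1700 × 0.287 = 1381 + 488 = 1869
Giving 76 / 1036 / 609 / 1869.
Scenario A total after 1 period: 3590
Scenario B projection —
Period 1:
Births: 640 × 0.068 = 44
20–39: 1070 × 0.968 = 1036
40–59: 640 × 0.951 = 609
60+: 1430 × 0.966 + 1700 × 0.287 = 1381 + 488 = 1869
Giving 44 / 1036 / 609 / 1869.
Scenario B total after 1 period: 3558
Difference B − A = 3558 − 3590 = -32

-32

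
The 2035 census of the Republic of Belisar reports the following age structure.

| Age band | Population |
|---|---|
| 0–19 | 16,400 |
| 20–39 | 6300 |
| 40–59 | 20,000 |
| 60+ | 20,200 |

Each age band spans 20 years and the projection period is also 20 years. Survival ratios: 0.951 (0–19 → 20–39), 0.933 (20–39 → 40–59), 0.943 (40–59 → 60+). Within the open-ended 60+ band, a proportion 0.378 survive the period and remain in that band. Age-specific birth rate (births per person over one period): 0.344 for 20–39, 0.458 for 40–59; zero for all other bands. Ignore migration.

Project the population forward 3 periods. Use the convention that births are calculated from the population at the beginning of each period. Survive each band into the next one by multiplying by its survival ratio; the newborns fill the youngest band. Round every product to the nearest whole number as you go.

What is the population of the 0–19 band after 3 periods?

10370

(Groups numbered youngest = 1 to oldest = 4.)
[period 1]
Births: 6300 × 0.344 = 2167 ; 20000 × 0.458 = 9160 — total 11327
Group 2: 16400 × 0.951 = 15596
Group 3: 6300 × 0.933 = 5878
Group 4: 20000 × 0.943 + 20200 × 0.378 = 18860 + 7636 = 26496
Giving 11327 / 15596 / 5878 / 26496.
[period 2]
Births: 15596 × 0.344 = 5365 ; 5878 × 0.458 = 2692 — total 8057
Group 2: 11327 × 0.951 = 10772
Group 3: 15596 × 0.933 = 14551
Group 4: 5878 × 0.943 + 26496 × 0.378 = 5543 + 10015 = 15558
Giving 8057 / 10772 / 14551 / 15558.
[period 3]
Births: 10772 × 0.344 = 3706 ; 14551 × 0.458 = 6664 — total 10370
Group 2: 8057 × 0.951 = 7662
Group 3: 10772 × 0.933 = 10050
Group 4: 14551 × 0.943 + 15558 × 0.378 = 13722 + 5881 = 19603
Giving 10370 / 7662 / 10050 / 19603.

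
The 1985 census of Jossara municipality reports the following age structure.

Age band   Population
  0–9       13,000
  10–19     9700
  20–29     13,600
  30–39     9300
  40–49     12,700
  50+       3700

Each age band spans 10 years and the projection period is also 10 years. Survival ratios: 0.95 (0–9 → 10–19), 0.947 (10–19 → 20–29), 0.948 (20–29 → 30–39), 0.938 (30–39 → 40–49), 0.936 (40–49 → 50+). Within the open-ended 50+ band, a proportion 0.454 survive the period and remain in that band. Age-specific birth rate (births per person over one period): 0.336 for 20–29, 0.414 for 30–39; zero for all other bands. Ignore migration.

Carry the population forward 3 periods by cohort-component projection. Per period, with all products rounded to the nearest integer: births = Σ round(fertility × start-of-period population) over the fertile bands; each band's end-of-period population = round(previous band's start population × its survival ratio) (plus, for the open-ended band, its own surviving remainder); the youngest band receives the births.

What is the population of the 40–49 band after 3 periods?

8168

Let band 1 be 0–9 through band 6 = 50+.
— Period 1 —
Births: 13600 × 0.336 = 4570 ; 9300 × 0.414 = 3850 — total 8420
Band 2: 13000 × 0.95 = 12350
Band 3: 9700 × 0.947 = 9186
Band 4: 13600 × 0.948 = 12893
Band 5: 9300 × 0.938 = 8723
Band 6: 12700 × 0.936 + 3700 × 0.454 = 11887 + 1680 = 13567
End of period: [8420, 12350, 9186, 12893, 8723, 13567]
— Period 2 —
Births: 9186 × 0.336 = 3086 ; 12893 × 0.414 = 5338 — total 8424
Band 2: 8420 × 0.95 = 7999
Band 3: 12350 × 0.947 = 11695
Band 4: 9186 × 0.948 = 8708
Band 5: 12893 × 0.938 = 12094
Band 6: 8723 × 0.936 + 13567 × 0.454 = 8165 + 6159 = 14324
End of period: [8424, 7999, 11695, 8708, 12094, 14324]
— Period 3 —
Births: 11695 × 0.336 = 3930 ; 8708 × 0.414 = 3605 — total 7535
Band 2: 8424 × 0.95 = 8003
Band 3: 7999 × 0.947 = 7575
Band 4: 11695 × 0.948 = 11087
Band 5: 8708 × 0.938 = 8168
Band 6: 12094 × 0.936 + 14324 × 0.454 = 11320 + 6503 = 17823
End of period: [7535, 8003, 7575, 11087, 8168, 17823]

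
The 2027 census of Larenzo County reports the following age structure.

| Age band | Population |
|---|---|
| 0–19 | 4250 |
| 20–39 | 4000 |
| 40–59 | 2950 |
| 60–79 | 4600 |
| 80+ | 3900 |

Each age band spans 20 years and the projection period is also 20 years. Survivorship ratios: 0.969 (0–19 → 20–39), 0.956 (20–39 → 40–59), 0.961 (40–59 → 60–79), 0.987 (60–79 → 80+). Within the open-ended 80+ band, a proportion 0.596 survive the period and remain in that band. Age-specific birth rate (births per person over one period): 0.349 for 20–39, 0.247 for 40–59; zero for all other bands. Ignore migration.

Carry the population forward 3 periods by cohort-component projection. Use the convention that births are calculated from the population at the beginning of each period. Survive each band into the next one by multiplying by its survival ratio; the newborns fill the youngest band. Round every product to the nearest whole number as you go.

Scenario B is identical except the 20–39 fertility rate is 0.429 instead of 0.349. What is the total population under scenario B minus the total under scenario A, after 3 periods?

(Bands numbered youngest = 1 to oldest = 5.)
After projecting period 1:
Births: 4000 × 0.349 = 1396 ; 2950 × 0.247 = 729 — total 2125
Band 2: 4250 × 0.969 = 4118
Band 3: 4000 × 0.956 = 3824
Band 4: 2950 × 0.961 = 2835
Band 5: 4600 × 0.987 + 3900 × 0.596 = 4540 + 2324 = 6864
Population now: 0–19=2125, 20–39=4118, 40–59=3824, 60–79=2835, 80+=6864
After projecting period 2:
Births: 4118 × 0.349 = 1437 ; 3824 × 0.247 = 945 — total 2382
Band 2: 2125 × 0.969 = 2059
Band 3: 4118 × 0.956 = 3937
Band 4: 3824 × 0.961 = 3675
Band 5: 2835 × 0.987 + 6864 × 0.596 = 2798 + 4091 = 6889
Population now: 0–19=2382, 20–39=2059, 40–59=3937, 60–79=3675, 80+=6889
After projecting period 3:
Births: 2059 × 0.349 = 719 ; 3937 × 0.247 = 972 — total 1691
Band 2: 2382 × 0.969 = 2308
Band 3: 2059 × 0.956 = 1968
Band 4: 3937 × 0.961 = 3783
Band 5: 3675 × 0.987 + 6889 × 0.596 = 3627 + 4106 = 7733
Population now: 0–19=1691, 20–39=2308, 40–59=1968, 60–79=3783, 80+=7733
Scenario A total after 3 periods: 17483
Scenario B projection —
After projecting period 1:
Births: 4000 × 0.429 = 1716 ; 2950 × 0.247 = 729 — total 2445
Band 2: 4250 × 0.969 = 4118
Band 3: 4000 × 0.956 = 3824
Band 4: 2950 × 0.961 = 2835
Band 5: 4600 × 0.987 + 3900 × 0.596 = 4540 + 2324 = 6864
Population now: 0–19=2445, 20–39=4118, 40–59=3824, 60–79=2835, 80+=6864
After projecting period 2:
Births: 4118 × 0.429 = 1767 ; 3824 × 0.247 = 945 — total 2712
Band 2: 2445 × 0.969 = 2369
Band 3: 4118 × 0.956 = 3937
Band 4: 3824 × 0.961 = 3675
Band 5: 2835 × 0.987 + 6864 × 0.596 = 2798 + 4091 = 6889
Population now: 0–19=2712, 20–39=2369, 40–59=3937, 60–79=3675, 80+=6889
After projecting period 3:
Births: 2369 × 0.429 = 1016 ; 3937 × 0.247 = 972 — total 1988
Band 2: 2712 × 0.969 = 2628
Band 3: 2369 × 0.956 = 2265
Band 4: 3937 × 0.961 = 3783
Band 5: 3675 × 0.987 + 6889 × 0.596 = 3627 + 4106 = 7733
Population now: 0–19=1988, 20–39=2628, 40–59=2265, 60–79=3783, 80+=7733
Scenario B total after 3 periods: 18397
Difference B − A = 18397 − 17483 = 914

914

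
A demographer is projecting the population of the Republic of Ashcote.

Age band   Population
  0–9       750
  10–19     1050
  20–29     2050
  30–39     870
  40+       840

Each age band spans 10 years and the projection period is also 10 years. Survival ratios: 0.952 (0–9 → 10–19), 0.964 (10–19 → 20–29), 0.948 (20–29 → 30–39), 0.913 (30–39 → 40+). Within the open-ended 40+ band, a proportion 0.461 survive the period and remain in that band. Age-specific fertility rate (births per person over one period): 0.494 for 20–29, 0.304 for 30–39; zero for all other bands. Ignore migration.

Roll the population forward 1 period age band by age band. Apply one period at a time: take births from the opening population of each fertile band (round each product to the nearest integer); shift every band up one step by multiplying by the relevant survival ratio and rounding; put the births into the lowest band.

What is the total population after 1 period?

Let group 1 be 0–9 through group 5 = 40+.
— Period 1 —
Births: 2050 × 0.494 = 1013, 870 × 0.304 = 264 → 1277
Group 2: 750 × 0.952 = 714
Group 3: 1050 × 0.964 = 1012
Group 4: 2050 × 0.948 = 1943
Group 5: 870 × 0.913 + 840 × 0.461 = 794 + 387 = 1181
→ [1277, 714, 1012, 1943, 1181]
Total after period 1: 1277 + 714 + 1012 + 1943 + 1181 = 6127

6127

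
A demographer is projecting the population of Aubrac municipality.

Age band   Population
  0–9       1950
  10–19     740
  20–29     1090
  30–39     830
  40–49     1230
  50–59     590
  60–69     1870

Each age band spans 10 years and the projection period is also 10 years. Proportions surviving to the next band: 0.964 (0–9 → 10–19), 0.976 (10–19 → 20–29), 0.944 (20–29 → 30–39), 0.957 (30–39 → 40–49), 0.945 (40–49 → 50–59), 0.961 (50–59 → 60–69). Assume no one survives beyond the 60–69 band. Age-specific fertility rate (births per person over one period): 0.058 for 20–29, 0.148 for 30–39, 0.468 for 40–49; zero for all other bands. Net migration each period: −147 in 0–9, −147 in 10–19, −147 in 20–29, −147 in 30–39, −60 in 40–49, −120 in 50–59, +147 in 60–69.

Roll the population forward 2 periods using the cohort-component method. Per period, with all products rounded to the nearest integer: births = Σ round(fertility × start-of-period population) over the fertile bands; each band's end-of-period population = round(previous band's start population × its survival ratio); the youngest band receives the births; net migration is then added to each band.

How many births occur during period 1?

Call the bands 1 to 7, youngest first.
— Period 1 —
Births: 1090 * 0.058 = 63  |  830 * 0.148 = 123  |  1230 * 0.468 = 576 ⇒ total 762
Band 2: 1950 * 0.964 = 1880
Band 3: 740 * 0.976 = 722
Band 4: 1090 * 0.944 = 1029
Band 5: 830 * 0.957 = 794
Band 6: 1230 * 0.945 = 1162
Band 7: 590 * 0.961 = 567
Net migration: Band 1 − 147 → 615; Band 2 − 147 → 1733; Band 3 − 147 → 575; Band 4 − 147 → 882; Band 5 − 60 → 734; Band 6 − 120 → 1042; Band 7 + 147 → 714
Giving 615 / 1733 / 575 / 882 / 734 / 1042 / 714.

762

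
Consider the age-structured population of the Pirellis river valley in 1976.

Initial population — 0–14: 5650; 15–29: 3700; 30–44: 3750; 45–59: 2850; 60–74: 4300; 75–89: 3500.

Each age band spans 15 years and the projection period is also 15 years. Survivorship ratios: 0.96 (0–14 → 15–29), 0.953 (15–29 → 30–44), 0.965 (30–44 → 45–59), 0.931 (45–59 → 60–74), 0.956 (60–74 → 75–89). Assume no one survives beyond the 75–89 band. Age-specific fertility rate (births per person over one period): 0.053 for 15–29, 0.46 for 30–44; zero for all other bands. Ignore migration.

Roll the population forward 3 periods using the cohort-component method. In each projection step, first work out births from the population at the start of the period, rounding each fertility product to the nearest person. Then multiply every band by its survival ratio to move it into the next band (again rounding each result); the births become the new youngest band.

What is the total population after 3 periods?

17443

— Period 1 —
Births: 3700 * 0.053 = 196, 3750 * 0.46 = 1725 → total 1921
15–29: 5650 * 0.96 = 5424
30–44: 3700 * 0.953 = 3526
45–59: 3750 * 0.965 = 3619
60–74: 2850 * 0.931 = 2653
75–89: 4300 * 0.956 = 4111
End of period: [1921, 5424, 3526, 3619, 2653, 4111]
— Period 2 —
Births: 5424 * 0.053 = 287, 3526 * 0.46 = 1622 → total 1909
15–29: 1921 * 0.96 = 1844
30–44: 5424 * 0.953 = 5169
45–59: 3526 * 0.965 = 3403
60–74: 3619 * 0.931 = 3369
75–89: 2653 * 0.956 = 2536
End of period: [1909, 1844, 5169, 3403, 3369, 2536]
— Period 3 —
Births: 1844 * 0.053 = 98, 5169 * 0.46 = 2378 → total 2476
15–29: 1909 * 0.96 = 1833
30–44: 1844 * 0.953 = 1757
45–59: 5169 * 0.965 = 4988
60–74: 3403 * 0.931 = 3168
75–89: 3369 * 0.956 = 3221
End of period: [2476, 1833, 1757, 4988, 3168, 3221]
Total after period 3: 2476 + 1833 + 1757 + 4988 + 3168 + 3221 = 17443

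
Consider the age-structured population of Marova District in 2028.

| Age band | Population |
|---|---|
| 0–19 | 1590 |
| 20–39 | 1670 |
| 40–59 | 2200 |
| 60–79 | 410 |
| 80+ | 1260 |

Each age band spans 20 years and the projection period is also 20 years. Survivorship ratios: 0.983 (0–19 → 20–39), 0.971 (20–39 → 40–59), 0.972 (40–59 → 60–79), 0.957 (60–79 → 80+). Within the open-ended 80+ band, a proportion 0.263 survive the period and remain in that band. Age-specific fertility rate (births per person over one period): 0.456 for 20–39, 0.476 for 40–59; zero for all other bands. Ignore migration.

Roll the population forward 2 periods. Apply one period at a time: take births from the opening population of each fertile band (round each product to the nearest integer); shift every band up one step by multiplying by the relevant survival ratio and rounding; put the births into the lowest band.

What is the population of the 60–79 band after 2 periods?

After projecting period 1:
Births: 1670 × 0.456 = 762, 2200 × 0.476 = 1047 ⇒ total 1809
20–39: 1590 × 0.983 = 1563
40–59: 1670 × 0.971 = 1622
60–79: 2200 × 0.972 = 2138
80+: 410 × 0.957 + 1260 × 0.263 = 392 + 331 = 723
Population now: 0–19=1809, 20–39=1563, 40–59=1622, 60–79=2138, 80+=723
After projecting period 2:
Births: 1563 × 0.456 = 713, 1622 × 0.476 = 772 ⇒ total 1485
20–39: 1809 × 0.983 = 1778
40–59: 1563 × 0.971 = 1518
60–79: 1622 × 0.972 = 1577
80+: 2138 × 0.957 + 723 × 0.263 = 2046 + 190 = 2236
Population now: 0–19=1485, 20–39=1778, 40–59=1518, 60–79=1577, 80+=2236

1577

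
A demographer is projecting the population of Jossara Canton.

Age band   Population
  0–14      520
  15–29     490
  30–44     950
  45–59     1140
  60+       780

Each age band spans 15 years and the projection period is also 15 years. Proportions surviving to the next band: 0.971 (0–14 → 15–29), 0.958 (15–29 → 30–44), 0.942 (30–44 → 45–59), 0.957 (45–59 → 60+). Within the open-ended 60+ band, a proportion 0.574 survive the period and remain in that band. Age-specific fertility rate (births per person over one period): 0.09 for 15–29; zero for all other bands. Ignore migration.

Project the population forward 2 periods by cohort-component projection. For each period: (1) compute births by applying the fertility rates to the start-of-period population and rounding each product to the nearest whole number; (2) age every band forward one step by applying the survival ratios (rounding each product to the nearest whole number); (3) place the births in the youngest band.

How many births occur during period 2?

45

Numbering the groups 1..5 from youngest to oldest:
— Period 1 —
Births: 490 × 0.09 = 44
Group 2: 520 × 0.971 = 505
Group 3: 490 × 0.958 = 469
Group 4: 950 × 0.942 = 895
Group 5: 1140 × 0.957 + 780 × 0.574 = 1091 + 448 = 1539
Population now: 0–14=44, 15–29=505, 30–44=469, 45–59=895, 60+=1539
— Period 2 —
Births: 505 × 0.09 = 45
Group 2: 44 × 0.971 = 43
Group 3: 505 × 0.958 = 484
Group 4: 469 × 0.942 = 442
Group 5: 895 × 0.957 + 1539 × 0.574 = 857 + 883 = 1740
Population now: 0–14=45, 15–29=43, 30–44=484, 45–59=442, 60+=1740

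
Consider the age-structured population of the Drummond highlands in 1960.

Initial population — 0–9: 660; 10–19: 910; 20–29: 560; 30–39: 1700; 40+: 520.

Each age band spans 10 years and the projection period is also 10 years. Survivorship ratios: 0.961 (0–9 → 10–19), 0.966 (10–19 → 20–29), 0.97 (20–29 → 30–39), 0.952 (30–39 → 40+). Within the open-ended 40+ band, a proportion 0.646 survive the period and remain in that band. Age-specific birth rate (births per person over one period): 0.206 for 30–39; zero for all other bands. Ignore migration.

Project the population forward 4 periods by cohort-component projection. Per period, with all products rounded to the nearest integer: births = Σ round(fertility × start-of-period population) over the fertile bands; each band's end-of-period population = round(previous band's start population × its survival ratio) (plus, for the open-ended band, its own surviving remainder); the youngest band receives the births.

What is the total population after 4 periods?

Period 1.
Births: 1700 × 0.206 = 350
10–19: 660 × 0.961 = 634
20–29: 910 × 0.966 = 879
30–39: 560 × 0.97 = 543
40+: 1700 × 0.952 + 520 × 0.646 = 1618 + 336 = 1954
Population now: 0–9=350, 10–19=634, 20–29=879, 30–39=543, 40+=1954
Period 2.
Births: 543 × 0.206 = 112
10–19: 350 × 0.961 = 336
20–29: 634 × 0.966 = 612
30–39: 879 × 0.97 = 853
40+: 543 × 0.952 + 1954 × 0.646 = 517 + 1262 = 1779
Population now: 0–9=112, 10–19=336, 20–29=612, 30–39=853, 40+=1779
Period 3.
Births: 853 × 0.206 = 176
10–19: 112 × 0.961 = 108
20–29: 336 × 0.966 = 325
30–39: 612 × 0.97 = 594
40+: 853 × 0.952 + 1779 × 0.646 = 812 + 1149 = 1961
Population now: 0–9=176, 10–19=108, 20–29=325, 30–39=594, 40+=1961
Period 4.
Births: 594 × 0.206 = 122
10–19: 176 × 0.961 = 169
20–29: 108 × 0.966 = 104
30–39: 325 × 0.97 = 315
40+: 594 × 0.952 + 1961 × 0.646 = 565 + 1267 = 1832
Population now: 0–9=122, 10–19=169, 20–29=104, 30–39=315, 40+=1832
Total after period 4: 122 + 169 + 104 + 315 + 1832 = 2542

2542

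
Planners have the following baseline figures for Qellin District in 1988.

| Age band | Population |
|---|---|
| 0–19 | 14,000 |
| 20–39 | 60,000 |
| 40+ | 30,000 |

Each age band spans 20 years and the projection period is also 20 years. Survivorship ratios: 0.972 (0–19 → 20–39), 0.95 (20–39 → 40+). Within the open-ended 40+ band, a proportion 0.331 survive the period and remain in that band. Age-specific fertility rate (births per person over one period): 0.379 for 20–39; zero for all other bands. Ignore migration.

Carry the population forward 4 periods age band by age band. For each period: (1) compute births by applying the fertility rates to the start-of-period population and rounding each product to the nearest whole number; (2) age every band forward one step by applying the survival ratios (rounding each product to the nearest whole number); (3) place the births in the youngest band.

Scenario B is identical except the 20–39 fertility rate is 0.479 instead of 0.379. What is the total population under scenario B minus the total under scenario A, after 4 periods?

Call the groups 1 to 3, youngest first.
Period 1:
Births: 60000 × 0.379 = 22740
Group 2: 14000 × 0.972 = 13608
Group 3: 60000 × 0.95 + 30000 × 0.331 = 57000 + 9930 = 66930
→ [22740, 13608, 66930]
Period 2:
Births: 13608 × 0.379 = 5157
Group 2: 22740 × 0.972 = 22103
Group 3: 13608 × 0.95 + 66930 × 0.331 = 12928 + 22154 = 35082
→ [5157, 22103, 35082]
Period 3:
Births: 22103 × 0.379 = 8377
Group 2: 5157 × 0.972 = 5013
Group 3: 22103 × 0.95 + 35082 × 0.331 = 20998 + 11612 = 32610
→ [8377, 5013, 32610]
Period 4:
Births: 5013 × 0.379 = 1900
Group 2: 8377 × 0.972 = 8142
Group 3: 5013 × 0.95 + 32610 × 0.331 = 4762 + 10794 = 15556
→ [1900, 8142, 15556]
Scenario A total after 4 periods: 25598
Scenario B projection —
Period 1:
Births: 60000 × 0.479 = 28740
Group 2: 14000 × 0.972 = 13608
Group 3: 60000 × 0.95 + 30000 × 0.331 = 57000 + 9930 = 66930
→ [28740, 13608, 66930]
Period 2:
Births: 13608 × 0.479 = 6518
Group 2: 28740 × 0.972 = 27935
Group 3: 13608 × 0.95 + 66930 × 0.331 = 12928 + 22154 = 35082
→ [6518, 27935, 35082]
Period 3:
Births: 27935 × 0.479 = 13381
Group 2: 6518 × 0.972 = 6335
Group 3: 27935 × 0.95 + 35082 × 0.331 = 26538 + 11612 = 38150
→ [13381, 6335, 38150]
Period 4:
Births: 6335 × 0.479 = 3034
Group 2: 13381 × 0.972 = 13006
Group 3: 6335 × 0.95 + 38150 × 0.331 = 6018 + 12628 = 18646
→ [3034, 13006, 18646]
Scenario B total after 4 periods: 34686
Difference B − A = 34686 − 25598 = 9088

9088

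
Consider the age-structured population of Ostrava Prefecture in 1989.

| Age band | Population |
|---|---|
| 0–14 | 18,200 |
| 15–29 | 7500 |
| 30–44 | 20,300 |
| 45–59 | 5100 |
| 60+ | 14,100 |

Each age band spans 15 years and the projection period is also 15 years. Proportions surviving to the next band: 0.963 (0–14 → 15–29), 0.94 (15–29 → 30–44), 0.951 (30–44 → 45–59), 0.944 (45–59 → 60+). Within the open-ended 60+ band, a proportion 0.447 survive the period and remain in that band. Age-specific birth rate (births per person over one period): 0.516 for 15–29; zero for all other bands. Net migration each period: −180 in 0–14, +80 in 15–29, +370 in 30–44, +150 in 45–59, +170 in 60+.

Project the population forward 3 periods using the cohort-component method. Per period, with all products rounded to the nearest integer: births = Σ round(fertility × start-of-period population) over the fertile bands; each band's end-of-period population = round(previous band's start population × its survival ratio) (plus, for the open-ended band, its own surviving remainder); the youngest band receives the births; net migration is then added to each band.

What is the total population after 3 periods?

— Period 1 —
Births: 7500 × 0.516 = 3870
15–29: 18200 × 0.963 = 17527
30–44: 7500 × 0.94 = 7050
45–59: 20300 × 0.951 = 19305
60+: 5100 × 0.944 + 14100 × 0.447 = 4814 + 6303 = 11117
Net migration: 0–14 − 180 → 3690; 15–29 + 80 → 17607; 30–44 + 370 → 7420; 45–59 + 150 → 19455; 60+ + 170 → 11287
Giving 3690 / 17607 / 7420 / 19455 / 11287.
— Period 2 —
Births: 17607 × 0.516 = 9085
15–29: 3690 × 0.963 = 3553
30–44: 17607 × 0.94 = 16551
45–59: 7420 × 0.951 = 7056
60+: 19455 × 0.944 + 11287 × 0.447 = 18366 + 5045 = 23411
Net migration: 0–14 − 180 → 8905; 15–29 + 80 → 3633; 30–44 + 370 → 16921; 45–59 + 150 → 7206; 60+ + 170 → 23581
Giving 8905 / 3633 / 16921 / 7206 / 23581.
— Period 3 —
Births: 3633 × 0.516 = 1875
15–29: 8905 × 0.963 = 8576
30–44: 3633 × 0.94 = 3415
45–59: 16921 × 0.951 = 16092
60+: 7206 × 0.944 + 23581 × 0.447 = 6802 + 10541 = 17343
Net migration: 0–14 − 180 → 1695; 15–29 + 80 → 8656; 30–44 + 370 → 3785; 45–59 + 150 → 16242; 60+ + 170 → 17513
Giving 1695 / 8656 / 3785 / 16242 / 17513.
Total after period 3: 1695 + 8656 + 3785 + 16242 + 17513 = 47891

47891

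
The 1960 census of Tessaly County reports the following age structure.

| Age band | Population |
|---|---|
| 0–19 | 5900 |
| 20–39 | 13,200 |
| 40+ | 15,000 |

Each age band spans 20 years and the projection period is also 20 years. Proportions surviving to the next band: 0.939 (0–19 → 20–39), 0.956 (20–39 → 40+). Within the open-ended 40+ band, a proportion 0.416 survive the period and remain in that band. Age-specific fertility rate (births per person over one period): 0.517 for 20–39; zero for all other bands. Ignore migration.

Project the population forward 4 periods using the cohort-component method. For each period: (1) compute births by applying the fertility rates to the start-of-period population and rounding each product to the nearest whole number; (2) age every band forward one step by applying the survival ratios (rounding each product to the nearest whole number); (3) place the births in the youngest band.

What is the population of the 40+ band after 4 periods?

— Period 1 —
Births: 13200 × 0.517 = 6824
20–39: 5900 × 0.939 = 5540
40+: 13200 × 0.956 + 15000 × 0.416 = 12619 + 6240 = 18859
→ [6824, 5540, 18859]
— Period 2 —
Births: 5540 × 0.517 = 2864
20–39: 6824 × 0.939 = 6408
40+: 5540 × 0.956 + 18859 × 0.416 = 5296 + 7845 = 13141
→ [2864, 6408, 13141]
— Period 3 —
Births: 6408 × 0.517 = 3313
20–39: 2864 × 0.939 = 2689
40+: 6408 × 0.956 + 13141 × 0.416 = 6126 + 5467 = 11593
→ [3313, 2689, 11593]
— Period 4 —
Births: 2689 × 0.517 = 1390
20–39: 3313 × 0.939 = 3111
40+: 2689 × 0.956 + 11593 × 0.416 = 2571 + 4823 = 7394
→ [1390, 3111, 7394]

7394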